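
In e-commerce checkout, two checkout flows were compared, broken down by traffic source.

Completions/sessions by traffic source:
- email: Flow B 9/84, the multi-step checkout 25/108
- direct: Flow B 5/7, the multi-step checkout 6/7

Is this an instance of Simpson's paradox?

Email: Flow B 9/84 = 10.7%, the multi-step checkout 25/108 = 23.1% → the multi-step checkout
Direct: Flow B 5/7 = 71.4%, the multi-step checkout 6/7 = 85.7% → the multi-step checkout
Overall: Flow B 14/91 = 15.4%, the multi-step checkout 31/115 = 27.0% → the multi-step checkout
The multi-step checkout wins overall and in every traffic group — no reversal.

No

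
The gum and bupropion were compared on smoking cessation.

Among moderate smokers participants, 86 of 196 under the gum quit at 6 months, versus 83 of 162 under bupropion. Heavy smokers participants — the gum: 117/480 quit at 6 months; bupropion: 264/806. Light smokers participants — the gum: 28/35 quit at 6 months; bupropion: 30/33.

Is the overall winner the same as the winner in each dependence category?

Moderate smokers: the gum 86/196 = 43.9%, bupropion 83/162 = 51.2% → bupropion
Heavy smokers: the gum 117/480 = 24.4%, bupropion 264/806 = 32.8% → bupropion
Light smokers: the gum 28/35 = 80.0%, bupropion 30/33 = 90.9% → bupropion
Overall: the gum 231/711 = 32.5%, bupropion 377/1001 = 37.7% → bupropion
Bupropion wins overall and in every dependence group — no reversal.

Yes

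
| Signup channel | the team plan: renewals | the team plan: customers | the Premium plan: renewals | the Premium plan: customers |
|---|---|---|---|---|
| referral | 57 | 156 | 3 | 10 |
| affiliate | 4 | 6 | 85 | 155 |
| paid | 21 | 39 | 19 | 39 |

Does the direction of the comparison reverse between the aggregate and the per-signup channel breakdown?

Referral: the team plan 57/156 = 36.5%, the Premium plan 3/10 = 30.0% → the team plan
Affiliate: the team plan 4/6 = 66.7%, the Premium plan 85/155 = 54.8% → the team plan
Paid: the team plan 21/39 = 53.8%, the Premium plan 19/39 = 48.7% → the team plan
Overall: the team plan 82/201 = 40.8%, the Premium plan 107/204 = 52.5% → the Premium plan
The team plan wins each signup group but the Premium plan wins overall — the comparison reverses. The team plan's customers skew toward referral, which has a lower base rate.

Yes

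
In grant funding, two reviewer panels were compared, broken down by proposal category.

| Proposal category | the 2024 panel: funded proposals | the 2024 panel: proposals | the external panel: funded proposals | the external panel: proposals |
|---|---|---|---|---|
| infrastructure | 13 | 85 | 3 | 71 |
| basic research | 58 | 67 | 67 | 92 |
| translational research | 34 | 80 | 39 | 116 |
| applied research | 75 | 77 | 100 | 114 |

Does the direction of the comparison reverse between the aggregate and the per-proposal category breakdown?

Infrastructure: the 2024 panel 13/85 = 15.3%, the external panel 3/71 = 4.2% → the 2024 panel
Basic research: the 2024 panel 58/67 = 86.6%, the external panel 67/92 = 72.8% → the 2024 panel
Translational research: the 2024 panel 34/80 = 42.5%, the external panel 39/116 = 33.6% → the 2024 panel
Applied research: the 2024 panel 75/77 = 97.4%, the external panel 100/114 = 87.7% → the 2024 panel
Overall: the 2024 panel 180/309 = 58.3%, the external panel 209/393 = 53.2% → the 2024 panel
The 2024 panel wins overall and in every proposal group — no reversal.

No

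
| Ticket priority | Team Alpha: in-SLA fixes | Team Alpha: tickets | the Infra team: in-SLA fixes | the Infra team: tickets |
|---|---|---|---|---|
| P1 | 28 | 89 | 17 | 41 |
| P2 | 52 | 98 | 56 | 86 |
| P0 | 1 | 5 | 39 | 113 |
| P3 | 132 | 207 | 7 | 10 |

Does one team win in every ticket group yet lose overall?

Yes

P1: Team Alpha 28/89 = 31.5%, the Infra team 17/41 = 41.5% → the Infra team
P2: Team Alpha 52/98 = 53.1%, the Infra team 56/86 = 65.1% → the Infra team
P0: Team Alpha 1/5 = 20.0%, the Infra team 39/113 = 34.5% → the Infra team
P3: Team Alpha 132/207 = 63.8%, the Infra team 7/10 = 70.0% → the Infra team
Overall: Team Alpha 213/399 = 53.4%, the Infra team 119/250 = 47.6% → Team Alpha
The Infra team wins each ticket group but Team Alpha wins overall — the comparison reverses. The Infra team's tickets skew toward P0, which has a lower base rate.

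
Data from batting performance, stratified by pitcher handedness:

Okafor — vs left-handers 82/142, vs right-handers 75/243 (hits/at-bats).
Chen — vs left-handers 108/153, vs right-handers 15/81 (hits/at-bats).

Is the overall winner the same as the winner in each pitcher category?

No

Vs left-handers: Okafor 82/142 = 57.7%, Chen 108/153 = 70.6% → Chen
Vs right-handers: Okafor 75/243 = 30.9%, Chen 15/81 = 18.5% → Okafor
Overall: Okafor 157/385 = 40.8%, Chen 123/234 = 52.6% → Chen
Neither sweeps: Okafor wins 1 of 2 groups, Chen wins 1. Chen wins overall but not every group — no Simpson reversal.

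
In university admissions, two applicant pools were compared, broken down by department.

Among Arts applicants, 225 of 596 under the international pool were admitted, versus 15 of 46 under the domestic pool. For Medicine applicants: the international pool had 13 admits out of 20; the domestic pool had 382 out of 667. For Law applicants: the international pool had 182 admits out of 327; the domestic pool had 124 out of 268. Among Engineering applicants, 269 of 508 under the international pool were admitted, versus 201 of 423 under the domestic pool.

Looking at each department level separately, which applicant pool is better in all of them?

the international pool

Arts: the international pool 225/596 = 37.8%, the domestic pool 15/46 = 32.6% → the international pool
Medicine: the international pool 13/20 = 65.0%, the domestic pool 382/667 = 57.3% → the international pool
Law: the international pool 182/327 = 55.7%, the domestic pool 124/268 = 46.3% → the international pool
Engineering: the international pool 269/508 = 53.0%, the domestic pool 201/423 = 47.5% → the international pool
The international pool has the higher rate in all 4 groups.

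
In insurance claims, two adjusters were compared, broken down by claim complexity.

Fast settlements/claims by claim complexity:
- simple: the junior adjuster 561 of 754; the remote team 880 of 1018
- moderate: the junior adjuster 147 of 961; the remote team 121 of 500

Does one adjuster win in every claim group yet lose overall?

No

Simple: the junior adjuster 561/754 = 74.4%, the remote team 880/1018 = 86.4% → the remote team
Moderate: the junior adjuster 147/961 = 15.3%, the remote team 121/500 = 24.2% → the remote team
Overall: the junior adjuster 708/1715 = 41.3%, the remote team 1001/1518 = 65.9% → the remote team
The remote team wins overall and in every claim group — no reversal.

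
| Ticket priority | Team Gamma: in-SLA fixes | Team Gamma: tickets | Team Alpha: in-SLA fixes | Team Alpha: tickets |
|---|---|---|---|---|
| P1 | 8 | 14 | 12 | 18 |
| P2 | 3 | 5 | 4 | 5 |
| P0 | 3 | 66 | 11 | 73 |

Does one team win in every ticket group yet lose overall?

P1: Team Gamma 8/14 = 57.1%, Team Alpha 12/18 = 66.7% → Team Alpha
P2: Team Gamma 3/5 = 60.0%, Team Alpha 4/5 = 80.0% → Team Alpha
P0: Team Gamma 3/66 = 4.5%, Team Alpha 11/73 = 15.1% → Team Alpha
Overall: Team Gamma 14/85 = 16.5%, Team Alpha 27/96 = 28.1% → Team Alpha
Team Alpha wins overall and in every ticket group — no reversal.

No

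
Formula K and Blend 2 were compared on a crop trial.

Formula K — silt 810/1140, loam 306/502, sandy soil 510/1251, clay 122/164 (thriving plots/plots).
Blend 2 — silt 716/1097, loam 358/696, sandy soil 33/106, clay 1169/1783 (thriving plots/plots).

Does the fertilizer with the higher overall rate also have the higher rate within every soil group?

Silt: Formula K 810/1140 = 71.1%, Blend 2 716/1097 = 65.3% → Formula K
Loam: Formula K 306/502 = 61.0%, Blend 2 358/696 = 51.4% → Formula K
Sandy soil: Formula K 510/1251 = 40.8%, Blend 2 33/106 = 31.1% → Formula K
Clay: Formula K 122/164 = 74.4%, Blend 2 1169/1783 = 65.6% → Formula K
Overall: Formula K 1748/3057 = 57.2%, Blend 2 2276/3682 = 61.8% → Blend 2
Formula K wins each soil group but Blend 2 wins overall — the comparison reverses. Formula K's plots skew toward sandy soil, which has a lower base rate.

No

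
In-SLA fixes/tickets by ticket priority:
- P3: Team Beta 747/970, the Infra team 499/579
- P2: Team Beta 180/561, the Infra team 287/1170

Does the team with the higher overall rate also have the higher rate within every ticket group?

No

P3: Team Beta 747/970 = 77.0%, the Infra team 499/579 = 86.2% → the Infra team
P2: Team Beta 180/561 = 32.1%, the Infra team 287/1170 = 24.5% → Team Beta
Overall: Team Beta 927/1531 = 60.5%, the Infra team 786/1749 = 44.9% → Team Beta
Neither sweeps: Team Beta wins 1 of 2 groups, the Infra team wins 1. Team Beta wins overall but not every group — no Simpson reversal.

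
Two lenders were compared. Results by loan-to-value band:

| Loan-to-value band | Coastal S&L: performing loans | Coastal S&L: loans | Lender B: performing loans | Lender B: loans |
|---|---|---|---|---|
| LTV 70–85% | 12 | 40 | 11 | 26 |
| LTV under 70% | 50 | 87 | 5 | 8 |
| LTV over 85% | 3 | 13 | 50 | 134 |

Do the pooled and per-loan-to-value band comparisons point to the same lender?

LTV 70–85%: Coastal S&L 12/40 = 30.0%, Lender B 11/26 = 42.3% → Lender B
LTV under 70%: Coastal S&L 50/87 = 57.5%, Lender B 5/8 = 62.5% → Lender B
LTV over 85%: Coastal S&L 3/13 = 23.1%, Lender B 50/134 = 37.3% → Lender B
Overall: Coastal S&L 65/140 = 46.4%, Lender B 66/168 = 39.3% → Coastal S&L
Lender B wins each loan-to-value group but Coastal S&L wins overall — the comparison reverses. Lender B's loans skew toward LTV over 85%, which has a lower base rate.

No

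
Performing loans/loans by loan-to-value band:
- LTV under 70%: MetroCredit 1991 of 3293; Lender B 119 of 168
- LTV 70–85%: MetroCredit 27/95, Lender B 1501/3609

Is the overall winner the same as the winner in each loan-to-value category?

No

LTV under 70%: MetroCredit 1991/3293 = 60.5%, Lender B 119/168 = 70.8% → Lender B
LTV 70–85%: MetroCredit 27/95 = 28.4%, Lender B 1501/3609 = 41.6% → Lender B
Overall: MetroCredit 2018/3388 = 59.6%, Lender B 1620/3777 = 42.9% → MetroCredit
Lender B wins each loan-to-value group but MetroCredit wins overall — the comparison reverses. Lender B's loans skew toward LTV 70–85%, which has a lower base rate.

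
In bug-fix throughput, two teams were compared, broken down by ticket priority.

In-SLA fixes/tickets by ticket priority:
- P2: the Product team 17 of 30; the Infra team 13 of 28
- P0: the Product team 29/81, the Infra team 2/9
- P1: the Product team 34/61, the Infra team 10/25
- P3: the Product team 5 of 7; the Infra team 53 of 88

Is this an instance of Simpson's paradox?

Yes

P2: the Product team 17/30 = 56.7%, the Infra team 13/28 = 46.4% → the Product team
P0: the Product team 29/81 = 35.8%, the Infra team 2/9 = 22.2% → the Product team
P1: the Product team 34/61 = 55.7%, the Infra team 10/25 = 40.0% → the Product team
P3: the Product team 5/7 = 71.4%, the Infra team 53/88 = 60.2% → the Product team
Overall: the Product team 85/179 = 47.5%, the Infra team 78/150 = 52.0% → the Infra team
The Product team wins each ticket group but the Infra team wins overall — the comparison reverses. The Product team's tickets skew toward P0, which has a lower base rate.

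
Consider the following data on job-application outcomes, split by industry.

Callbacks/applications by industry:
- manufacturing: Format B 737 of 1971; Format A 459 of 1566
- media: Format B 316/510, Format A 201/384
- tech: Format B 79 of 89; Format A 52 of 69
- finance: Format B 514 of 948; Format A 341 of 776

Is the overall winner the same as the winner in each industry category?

Manufacturing: Format B 737/1971 = 37.4%, Format A 459/1566 = 29.3% → Format B
Media: Format B 316/510 = 62.0%, Format A 201/384 = 52.3% → Format B
Tech: Format B 79/89 = 88.8%, Format A 52/69 = 75.4% → Format B
Finance: Format B 514/948 = 54.2%, Format A 341/776 = 43.9% → Format B
Overall: Format B 1646/3518 = 46.8%, Format A 1053/2795 = 37.7% → Format B
Format B wins overall and in every industry group — no reversal.

Yes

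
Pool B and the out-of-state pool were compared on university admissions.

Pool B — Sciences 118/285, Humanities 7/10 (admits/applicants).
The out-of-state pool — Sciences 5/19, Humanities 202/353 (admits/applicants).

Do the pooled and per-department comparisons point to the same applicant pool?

Sciences: Pool B 118/285 = 41.4%, the out-of-state pool 5/19 = 26.3% → Pool B
Humanities: Pool B 7/10 = 70.0%, the out-of-state pool 202/353 = 57.2% → Pool B
Overall: Pool B 125/295 = 42.4%, the out-of-state pool 207/372 = 55.6% → the out-of-state pool
Pool B wins each department group but the out-of-state pool wins overall — the comparison reverses. Pool B's applicants skew toward Sciences, which has a lower base rate.

No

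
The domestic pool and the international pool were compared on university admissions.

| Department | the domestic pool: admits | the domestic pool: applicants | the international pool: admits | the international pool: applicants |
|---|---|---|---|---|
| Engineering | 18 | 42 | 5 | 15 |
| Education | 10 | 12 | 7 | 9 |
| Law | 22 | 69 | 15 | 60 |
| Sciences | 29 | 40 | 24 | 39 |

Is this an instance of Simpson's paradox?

No

Engineering: the domestic pool 18/42 = 42.9%, the international pool 5/15 = 33.3% → the domestic pool
Education: the domestic pool 10/12 = 83.3%, the international pool 7/9 = 77.8% → the domestic pool
Law: the domestic pool 22/69 = 31.9%, the international pool 15/60 = 25.0% → the domestic pool
Sciences: the domestic pool 29/40 = 72.5%, the international pool 24/39 = 61.5% → the domestic pool
Overall: the domestic pool 79/163 = 48.5%, the international pool 51/123 = 41.5% → the domestic pool
The domestic pool wins overall and in every department group — no reversal.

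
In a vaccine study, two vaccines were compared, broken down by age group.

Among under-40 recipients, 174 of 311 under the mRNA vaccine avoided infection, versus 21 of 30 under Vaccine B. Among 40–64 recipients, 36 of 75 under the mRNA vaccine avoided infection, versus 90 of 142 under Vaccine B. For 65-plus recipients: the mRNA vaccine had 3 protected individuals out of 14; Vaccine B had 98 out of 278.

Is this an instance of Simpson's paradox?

Under-40: the mRNA vaccine 174/311 = 55.9%, Vaccine B 21/30 = 70.0% → Vaccine B
40–64: the mRNA vaccine 36/75 = 48.0%, Vaccine B 90/142 = 63.4% → Vaccine B
65-plus: the mRNA vaccine 3/14 = 21.4%, Vaccine B 98/278 = 35.3% → Vaccine B
Overall: the mRNA vaccine 213/400 = 53.2%, Vaccine B 209/450 = 46.4% → the mRNA vaccine
Vaccine B wins each age group but the mRNA vaccine wins overall — the comparison reverses. Vaccine B's recipients skew toward 65-plus, which has a lower base rate.

Yes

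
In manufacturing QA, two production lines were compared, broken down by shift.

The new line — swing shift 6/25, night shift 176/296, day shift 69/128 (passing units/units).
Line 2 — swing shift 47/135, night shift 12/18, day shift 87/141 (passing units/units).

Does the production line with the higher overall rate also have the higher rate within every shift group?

No

Swing shift: the new line 6/25 = 24.0%, Line 2 47/135 = 34.8% → Line 2
Night shift: the new line 176/296 = 59.5%, Line 2 12/18 = 66.7% → Line 2
Day shift: the new line 69/128 = 53.9%, Line 2 87/141 = 61.7% → Line 2
Overall: the new line 251/449 = 55.9%, Line 2 146/294 = 49.7% → the new line
Line 2 wins each shift group but the new line wins overall — the comparison reverses. Line 2's units skew toward swing shift, which has a lower base rate.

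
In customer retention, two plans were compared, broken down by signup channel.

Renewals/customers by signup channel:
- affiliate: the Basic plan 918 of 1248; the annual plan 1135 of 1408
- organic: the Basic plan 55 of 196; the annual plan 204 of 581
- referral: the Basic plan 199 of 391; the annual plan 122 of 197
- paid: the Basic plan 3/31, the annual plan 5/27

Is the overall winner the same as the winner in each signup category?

Yes

Affiliate: the Basic plan 918/1248 = 73.6%, the annual plan 1135/1408 = 80.6% → the annual plan
Organic: the Basic plan 55/196 = 28.1%, the annual plan 204/581 = 35.1% → the annual plan
Referral: the Basic plan 199/391 = 50.9%, the annual plan 122/197 = 61.9% → the annual plan
Paid: the Basic plan 3/31 = 9.7%, the annual plan 5/27 = 18.5% → the annual plan
Overall: the Basic plan 1175/1866 = 63.0%, the annual plan 1466/2213 = 66.2% → the annual plan
The annual plan wins overall and in every signup group — no reversal.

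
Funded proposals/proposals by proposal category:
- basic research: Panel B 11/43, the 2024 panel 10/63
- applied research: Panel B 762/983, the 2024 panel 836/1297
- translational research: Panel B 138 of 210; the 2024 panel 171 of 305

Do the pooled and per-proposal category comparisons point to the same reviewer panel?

Yes

Basic research: Panel B 11/43 = 25.6%, the 2024 panel 10/63 = 15.9% → Panel B
Applied research: Panel B 762/983 = 77.5%, the 2024 panel 836/1297 = 64.5% → Panel B
Translational research: Panel B 138/210 = 65.7%, the 2024 panel 171/305 = 56.1% → Panel B
Overall: Panel B 911/1236 = 73.7%, the 2024 panel 1017/1665 = 61.1% → Panel B
Panel B wins overall and in every proposal group — no reversal.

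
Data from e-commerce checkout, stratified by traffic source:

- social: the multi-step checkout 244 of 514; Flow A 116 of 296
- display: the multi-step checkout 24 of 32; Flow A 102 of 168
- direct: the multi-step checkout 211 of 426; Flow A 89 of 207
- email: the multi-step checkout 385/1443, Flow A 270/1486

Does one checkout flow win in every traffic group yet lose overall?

No

Social: the multi-step checkout 244/514 = 47.5%, Flow A 116/296 = 39.2% → the multi-step checkout
Display: the multi-step checkout 24/32 = 75.0%, Flow A 102/168 = 60.7% → the multi-step checkout
Direct: the multi-step checkout 211/426 = 49.5%, Flow A 89/207 = 43.0% → the multi-step checkout
Email: the multi-step checkout 385/1443 = 26.7%, Flow A 270/1486 = 18.2% → the multi-step checkout
Overall: the multi-step checkout 864/2415 = 35.8%, Flow A 577/2157 = 26.8% → the multi-step checkout
The multi-step checkout wins overall and in every traffic group — no reversal.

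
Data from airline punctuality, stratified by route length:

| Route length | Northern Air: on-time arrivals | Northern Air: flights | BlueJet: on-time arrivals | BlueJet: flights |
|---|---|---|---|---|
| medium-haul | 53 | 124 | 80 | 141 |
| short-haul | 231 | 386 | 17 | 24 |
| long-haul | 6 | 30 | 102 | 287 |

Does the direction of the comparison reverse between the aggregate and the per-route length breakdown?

Medium-haul: Northern Air 53/124 = 42.7%, BlueJet 80/141 = 56.7% → BlueJet
Short-haul: Northern Air 231/386 = 59.8%, BlueJet 17/24 = 70.8% → BlueJet
Long-haul: Northern Air 6/30 = 20.0%, BlueJet 102/287 = 35.5% → BlueJet
Overall: Northern Air 290/540 = 53.7%, BlueJet 199/452 = 44.0% → Northern Air
BlueJet wins each route group but Northern Air wins overall — the comparison reverses. BlueJet's flights skew toward long-haul, which has a lower base rate.

Yes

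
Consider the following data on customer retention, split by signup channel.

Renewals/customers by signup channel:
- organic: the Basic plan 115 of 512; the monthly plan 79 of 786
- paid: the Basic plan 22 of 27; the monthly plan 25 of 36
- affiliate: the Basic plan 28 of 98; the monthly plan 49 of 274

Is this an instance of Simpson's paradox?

No

Organic: the Basic plan 115/512 = 22.5%, the monthly plan 79/786 = 10.1% → the Basic plan
Paid: the Basic plan 22/27 = 81.5%, the monthly plan 25/36 = 69.4% → the Basic plan
Affiliate: the Basic plan 28/98 = 28.6%, the monthly plan 49/274 = 17.9% → the Basic plan
Overall: the Basic plan 165/637 = 25.9%, the monthly plan 153/1096 = 14.0% → the Basic plan
The Basic plan wins overall and in every signup group — no reversal.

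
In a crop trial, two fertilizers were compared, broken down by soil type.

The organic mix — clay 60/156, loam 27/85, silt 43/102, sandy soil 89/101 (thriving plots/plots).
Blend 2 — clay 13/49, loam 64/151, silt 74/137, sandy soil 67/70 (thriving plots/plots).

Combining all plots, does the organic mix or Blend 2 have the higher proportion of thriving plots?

Blend 2

Clay: the organic mix 60/156 = 38.5%, Blend 2 13/49 = 26.5% → the organic mix
Loam: the organic mix 27/85 = 31.8%, Blend 2 64/151 = 42.4% → Blend 2
Silt: the organic mix 43/102 = 42.2%, Blend 2 74/137 = 54.0% → Blend 2
Sandy soil: the organic mix 89/101 = 88.1%, Blend 2 67/70 = 95.7% → Blend 2
Overall: the organic mix 219/444 = 49.3%, Blend 2 218/407 = 53.6% → Blend 2
(Neither sweeps every soil group, but Blend 2 has the higher pooled rate.)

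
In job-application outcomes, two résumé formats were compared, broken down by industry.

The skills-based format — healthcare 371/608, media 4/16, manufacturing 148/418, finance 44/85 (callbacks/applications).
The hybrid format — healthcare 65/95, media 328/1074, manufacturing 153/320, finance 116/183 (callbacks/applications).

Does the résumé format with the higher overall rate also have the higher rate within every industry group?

No

Healthcare: the skills-based format 371/608 = 61.0%, the hybrid format 65/95 = 68.4% → the hybrid format
Media: the skills-based format 4/16 = 25.0%, the hybrid format 328/1074 = 30.5% → the hybrid format
Manufacturing: the skills-based format 148/418 = 35.4%, the hybrid format 153/320 = 47.8% → the hybrid format
Finance: the skills-based format 44/85 = 51.8%, the hybrid format 116/183 = 63.4% → the hybrid format
Overall: the skills-based format 567/1127 = 50.3%, the hybrid format 662/1672 = 39.6% → the skills-based format
The hybrid format wins each industry group but the skills-based format wins overall — the comparison reverses. The hybrid format's applications skew toward media, which has a lower base rate.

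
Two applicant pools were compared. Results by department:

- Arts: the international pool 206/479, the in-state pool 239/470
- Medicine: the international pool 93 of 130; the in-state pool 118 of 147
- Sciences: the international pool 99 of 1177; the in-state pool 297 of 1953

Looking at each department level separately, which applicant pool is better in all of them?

the in-state pool

Arts: the international pool 206/479 = 43.0%, the in-state pool 239/470 = 50.9% → the in-state pool
Medicine: the international pool 93/130 = 71.5%, the in-state pool 118/147 = 80.3% → the in-state pool
Sciences: the international pool 99/1177 = 8.4%, the in-state pool 297/1953 = 15.2% → the in-state pool
The in-state pool has the higher rate in all 3 groups.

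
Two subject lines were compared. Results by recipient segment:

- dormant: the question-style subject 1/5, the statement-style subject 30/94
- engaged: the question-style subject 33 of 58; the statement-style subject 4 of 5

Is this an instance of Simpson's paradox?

Dormant: the question-style subject 1/5 = 20.0%, the statement-style subject 30/94 = 31.9% → the statement-style subject
Engaged: the question-style subject 33/58 = 56.9%, the statement-style subject 4/5 = 80.0% → the statement-style subject
Overall: the question-style subject 34/63 = 54.0%, the statement-style subject 34/99 = 34.3% → the question-style subject
The statement-style subject wins each recipient group but the question-style subject wins overall — the comparison reverses. The statement-style subject's sends skew toward dormant, which has a lower base rate.

Yes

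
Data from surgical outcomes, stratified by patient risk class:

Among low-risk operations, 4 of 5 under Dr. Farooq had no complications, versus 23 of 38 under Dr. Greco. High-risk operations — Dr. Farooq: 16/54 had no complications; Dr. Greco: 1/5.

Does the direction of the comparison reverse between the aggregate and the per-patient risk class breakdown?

Yes

Low-risk: Dr. Farooq 4/5 = 80.0%, Dr. Greco 23/38 = 60.5% → Dr. Farooq
High-risk: Dr. Farooq 16/54 = 29.6%, Dr. Greco 1/5 = 20.0% → Dr. Farooq
Overall: Dr. Farooq 20/59 = 33.9%, Dr. Greco 24/43 = 55.8% → Dr. Greco
Dr. Farooq wins each patient risk group but Dr. Greco wins overall — the comparison reverses. Dr. Farooq's operations skew toward high-risk, which has a lower base rate.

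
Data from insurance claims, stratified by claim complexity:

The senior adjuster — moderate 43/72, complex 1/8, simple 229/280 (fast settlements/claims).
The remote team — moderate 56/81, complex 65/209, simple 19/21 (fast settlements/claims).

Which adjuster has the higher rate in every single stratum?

the remote team

Moderate: the senior adjuster 43/72 = 59.7%, the remote team 56/81 = 69.1% → the remote team
Complex: the senior adjuster 1/8 = 12.5%, the remote team 65/209 = 31.1% → the remote team
Simple: the senior adjuster 229/280 = 81.8%, the remote team 19/21 = 90.5% → the remote team
The remote team has the higher rate in all 3 groups.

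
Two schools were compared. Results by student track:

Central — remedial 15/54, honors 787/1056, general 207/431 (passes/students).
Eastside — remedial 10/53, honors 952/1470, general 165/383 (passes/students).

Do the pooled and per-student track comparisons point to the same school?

Remedial: Central 15/54 = 27.8%, Eastside 10/53 = 18.9% → Central
Honors: Central 787/1056 = 74.5%, Eastside 952/1470 = 64.8% → Central
General: Central 207/431 = 48.0%, Eastside 165/383 = 43.1% → Central
Overall: Central 1009/1541 = 65.5%, Eastside 1127/1906 = 59.1% → Central
Central wins overall and in every student group — no reversal.

Yes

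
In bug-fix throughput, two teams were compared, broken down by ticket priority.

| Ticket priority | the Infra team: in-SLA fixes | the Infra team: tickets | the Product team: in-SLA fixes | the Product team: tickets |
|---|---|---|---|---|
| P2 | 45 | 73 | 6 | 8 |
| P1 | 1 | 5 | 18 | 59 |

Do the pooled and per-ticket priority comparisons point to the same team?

No

P2: the Infra team 45/73 = 61.6%, the Product team 6/8 = 75.0% → the Product team
P1: the Infra team 1/5 = 20.0%, the Product team 18/59 = 30.5% → the Product team
Overall: the Infra team 46/78 = 59.0%, the Product team 24/67 = 35.8% → the Infra team
The Product team wins each ticket group but the Infra team wins overall — the comparison reverses. The Product team's tickets skew toward P1, which has a lower base rate.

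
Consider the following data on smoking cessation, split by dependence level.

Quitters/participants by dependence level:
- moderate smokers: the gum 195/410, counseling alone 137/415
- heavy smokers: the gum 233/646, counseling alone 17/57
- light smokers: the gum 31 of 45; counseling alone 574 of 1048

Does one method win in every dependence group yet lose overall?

Moderate smokers: the gum 195/410 = 47.6%, counseling alone 137/415 = 33.0% → the gum
Heavy smokers: the gum 233/646 = 36.1%, counseling alone 17/57 = 29.8% → the gum
Light smokers: the gum 31/45 = 68.9%, counseling alone 574/1048 = 54.8% → the gum
Overall: the gum 459/1101 = 41.7%, counseling alone 728/1520 = 47.9% → counseling alone
The gum wins each dependence group but counseling alone wins overall — the comparison reverses. The gum's participants skew toward heavy smokers, which has a lower base rate.

Yes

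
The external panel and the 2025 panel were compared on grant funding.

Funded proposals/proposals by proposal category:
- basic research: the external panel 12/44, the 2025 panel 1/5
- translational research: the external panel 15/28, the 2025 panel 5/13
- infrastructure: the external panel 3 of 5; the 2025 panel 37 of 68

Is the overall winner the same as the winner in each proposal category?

No

Basic research: the external panel 12/44 = 27.3%, the 2025 panel 1/5 = 20.0% → the external panel
Translational research: the external panel 15/28 = 53.6%, the 2025 panel 5/13 = 38.5% → the external panel
Infrastructure: the external panel 3/5 = 60.0%, the 2025 panel 37/68 = 54.4% → the external panel
Overall: the external panel 30/77 = 39.0%, the 2025 panel 43/86 = 50.0% → the 2025 panel
The external panel wins each proposal group but the 2025 panel wins overall — the comparison reverses. The external panel's proposals skew toward basic research, which has a lower base rate.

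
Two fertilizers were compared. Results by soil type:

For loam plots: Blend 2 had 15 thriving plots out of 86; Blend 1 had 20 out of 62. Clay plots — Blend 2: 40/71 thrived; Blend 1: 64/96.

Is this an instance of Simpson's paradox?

Loam: Blend 2 15/86 = 17.4%, Blend 1 20/62 = 32.3% → Blend 1
Clay: Blend 2 40/71 = 56.3%, Blend 1 64/96 = 66.7% → Blend 1
Overall: Blend 2 55/157 = 35.0%, Blend 1 84/158 = 53.2% → Blend 1
Blend 1 wins overall and in every soil group — no reversal.

No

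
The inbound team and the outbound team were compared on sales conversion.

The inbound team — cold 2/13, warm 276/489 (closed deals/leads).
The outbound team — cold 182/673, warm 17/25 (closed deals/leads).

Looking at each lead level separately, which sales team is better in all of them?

Cold: the inbound team 2/13 = 15.4%, the outbound team 182/673 = 27.0% → the outbound team
Warm: the inbound team 276/489 = 56.4%, the outbound team 17/25 = 68.0% → the outbound team
The outbound team has the higher rate in both groups.

the outbound team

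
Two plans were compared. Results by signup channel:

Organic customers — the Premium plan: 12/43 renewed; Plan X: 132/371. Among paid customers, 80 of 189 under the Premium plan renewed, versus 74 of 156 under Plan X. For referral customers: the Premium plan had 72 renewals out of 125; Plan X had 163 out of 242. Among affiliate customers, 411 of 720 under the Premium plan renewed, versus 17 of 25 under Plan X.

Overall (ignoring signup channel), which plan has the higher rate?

the Premium plan

Organic: the Premium plan 12/43 = 27.9%, Plan X 132/371 = 35.6% → Plan X
Paid: the Premium plan 80/189 = 42.3%, Plan X 74/156 = 47.4% → Plan X
Referral: the Premium plan 72/125 = 57.6%, Plan X 163/242 = 67.4% → Plan X
Affiliate: the Premium plan 411/720 = 57.1%, Plan X 17/25 = 68.0% → Plan X
Overall: the Premium plan 575/1077 = 53.4%, Plan X 386/794 = 48.6% → the Premium plan
(Plan X wins every signup group but the Premium plan wins overall — Plan X's customers skew toward the low-rate organic group.)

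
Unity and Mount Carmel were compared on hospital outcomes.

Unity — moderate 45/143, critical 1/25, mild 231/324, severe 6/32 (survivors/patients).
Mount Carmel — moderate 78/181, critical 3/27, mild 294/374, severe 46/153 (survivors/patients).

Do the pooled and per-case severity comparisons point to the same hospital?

Yes

Moderate: Unity 45/143 = 31.5%, Mount Carmel 78/181 = 43.1% → Mount Carmel
Critical: Unity 1/25 = 4.0%, Mount Carmel 3/27 = 11.1% → Mount Carmel
Mild: Unity 231/324 = 71.3%, Mount Carmel 294/374 = 78.6% → Mount Carmel
Severe: Unity 6/32 = 18.8%, Mount Carmel 46/153 = 30.1% → Mount Carmel
Overall: Unity 283/524 = 54.0%, Mount Carmel 421/735 = 57.3% → Mount Carmel
Mount Carmel wins overall and in every case group — no reversal.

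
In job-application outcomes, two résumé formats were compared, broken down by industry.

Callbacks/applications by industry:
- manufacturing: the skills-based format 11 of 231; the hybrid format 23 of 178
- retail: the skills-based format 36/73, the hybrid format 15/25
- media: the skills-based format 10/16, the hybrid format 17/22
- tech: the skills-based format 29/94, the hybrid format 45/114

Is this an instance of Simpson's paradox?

Manufacturing: the skills-based format 11/231 = 4.8%, the hybrid format 23/178 = 12.9% → the hybrid format
Retail: the skills-based format 36/73 = 49.3%, the hybrid format 15/25 = 60.0% → the hybrid format
Media: the skills-based format 10/16 = 62.5%, the hybrid format 17/22 = 77.3% → the hybrid format
Tech: the skills-based format 29/94 = 30.9%, the hybrid format 45/114 = 39.5% → the hybrid format
Overall: the skills-based format 86/414 = 20.8%, the hybrid format 100/339 = 29.5% → the hybrid format
The hybrid format wins overall and in every industry group — no reversal.

No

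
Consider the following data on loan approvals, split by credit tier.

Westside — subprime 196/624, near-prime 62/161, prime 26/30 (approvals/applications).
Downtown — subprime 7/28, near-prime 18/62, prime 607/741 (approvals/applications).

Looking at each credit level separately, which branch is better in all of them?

Subprime: Westside 196/624 = 31.4%, Downtown 7/28 = 25.0% → Westside
Near-prime: Westside 62/161 = 38.5%, Downtown 18/62 = 29.0% → Westside
Prime: Westside 26/30 = 86.7%, Downtown 607/741 = 81.9% → Westside
Westside has the higher rate in all 3 groups.

Westside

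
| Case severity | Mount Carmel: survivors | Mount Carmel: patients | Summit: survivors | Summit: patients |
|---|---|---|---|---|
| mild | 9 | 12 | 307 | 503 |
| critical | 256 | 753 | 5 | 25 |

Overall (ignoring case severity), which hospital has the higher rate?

Mild: Mount Carmel 9/12 = 75.0%, Summit 307/503 = 61.0% → Mount Carmel
Critical: Mount Carmel 256/753 = 34.0%, Summit 5/25 = 20.0% → Mount Carmel
Overall: Mount Carmel 265/765 = 34.6%, Summit 312/528 = 59.1% → Summit
(Mount Carmel wins every case group but Summit wins overall — Mount Carmel's patients skew toward the low-rate critical group.)

Summit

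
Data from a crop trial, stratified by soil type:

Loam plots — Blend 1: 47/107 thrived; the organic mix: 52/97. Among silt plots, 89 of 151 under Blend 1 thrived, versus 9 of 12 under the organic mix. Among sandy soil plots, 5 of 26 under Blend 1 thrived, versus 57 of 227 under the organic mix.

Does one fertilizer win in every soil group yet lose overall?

Loam: Blend 1 47/107 = 43.9%, the organic mix 52/97 = 53.6% → the organic mix
Silt: Blend 1 89/151 = 58.9%, the organic mix 9/12 = 75.0% → the organic mix
Sandy soil: Blend 1 5/26 = 19.2%, the organic mix 57/227 = 25.1% → the organic mix
Overall: Blend 1 141/284 = 49.6%, the organic mix 118/336 = 35.1% → Blend 1
The organic mix wins each soil group but Blend 1 wins overall — the comparison reverses. The organic mix's plots skew toward sandy soil, which has a lower base rate.

Yes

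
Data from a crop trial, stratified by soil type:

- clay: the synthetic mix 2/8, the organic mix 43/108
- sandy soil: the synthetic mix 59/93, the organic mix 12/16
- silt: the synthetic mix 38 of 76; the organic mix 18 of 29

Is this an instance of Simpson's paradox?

Yes

Clay: the synthetic mix 2/8 = 25.0%, the organic mix 43/108 = 39.8% → the organic mix
Sandy soil: the synthetic mix 59/93 = 63.4%, the organic mix 12/16 = 75.0% → the organic mix
Silt: the synthetic mix 38/76 = 50.0%, the organic mix 18/29 = 62.1% → the organic mix
Overall: the synthetic mix 99/177 = 55.9%, the organic mix 73/153 = 47.7% → the synthetic mix
The organic mix wins each soil group but the synthetic mix wins overall — the comparison reverses. The organic mix's plots skew toward clay, which has a lower base rate.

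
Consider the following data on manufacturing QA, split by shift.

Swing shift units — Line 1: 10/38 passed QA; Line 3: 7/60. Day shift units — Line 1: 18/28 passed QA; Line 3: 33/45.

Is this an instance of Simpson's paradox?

Swing shift: Line 1 10/38 = 26.3%, Line 3 7/60 = 11.7% → Line 1
Day shift: Line 1 18/28 = 64.3%, Line 3 33/45 = 73.3% → Line 3
Overall: Line 1 28/66 = 42.4%, Line 3 40/105 = 38.1% → Line 1
Neither sweeps: Line 1 wins 1 of 2 groups, Line 3 wins 1. Line 1 wins overall but not every group — no Simpson reversal.

No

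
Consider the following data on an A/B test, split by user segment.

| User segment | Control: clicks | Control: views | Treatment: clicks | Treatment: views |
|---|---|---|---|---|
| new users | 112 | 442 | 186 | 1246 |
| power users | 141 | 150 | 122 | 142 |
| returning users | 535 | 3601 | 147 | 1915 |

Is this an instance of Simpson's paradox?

New users: Control 112/442 = 25.3%, Treatment 186/1246 = 14.9% → Control
Power users: Control 141/150 = 94.0%, Treatment 122/142 = 85.9% → Control
Returning users: Control 535/3601 = 14.9%, Treatment 147/1915 = 7.7% → Control
Overall: Control 788/4193 = 18.8%, Treatment 455/3303 = 13.8% → Control
Control wins overall and in every user group — no reversal.

No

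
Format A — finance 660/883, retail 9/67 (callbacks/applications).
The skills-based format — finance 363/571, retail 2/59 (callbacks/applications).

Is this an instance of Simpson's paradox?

Finance: Format A 660/883 = 74.7%, the skills-based format 363/571 = 63.6% → Format A
Retail: Format A 9/67 = 13.4%, the skills-based format 2/59 = 3.4% → Format A
Overall: Format A 669/950 = 70.4%, the skills-based format 365/630 = 57.9% → Format A
Format A wins overall and in every industry group — no reversal.

No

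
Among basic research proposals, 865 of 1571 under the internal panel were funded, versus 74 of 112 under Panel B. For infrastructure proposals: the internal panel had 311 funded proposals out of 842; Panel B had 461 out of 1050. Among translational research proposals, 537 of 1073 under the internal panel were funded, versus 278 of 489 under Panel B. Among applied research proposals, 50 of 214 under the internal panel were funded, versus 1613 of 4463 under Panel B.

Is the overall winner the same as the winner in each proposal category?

No

Basic research: the internal panel 865/1571 = 55.1%, Panel B 74/112 = 66.1% → Panel B
Infrastructure: the internal panel 311/842 = 36.9%, Panel B 461/1050 = 43.9% → Panel B
Translational research: the internal panel 537/1073 = 50.0%, Panel B 278/489 = 56.9% → Panel B
Applied research: the internal panel 50/214 = 23.4%, Panel B 1613/4463 = 36.1% → Panel B
Overall: the internal panel 1763/3700 = 47.6%, Panel B 2426/6114 = 39.7% → the internal panel
Panel B wins each proposal group but the internal panel wins overall — the comparison reverses. Panel B's proposals skew toward applied research, which has a lower base rate.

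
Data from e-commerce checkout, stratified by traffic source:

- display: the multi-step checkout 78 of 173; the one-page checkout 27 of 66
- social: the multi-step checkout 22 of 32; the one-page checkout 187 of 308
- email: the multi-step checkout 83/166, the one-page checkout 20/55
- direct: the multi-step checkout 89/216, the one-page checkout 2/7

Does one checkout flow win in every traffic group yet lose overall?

Yes

Display: the multi-step checkout 78/173 = 45.1%, the one-page checkout 27/66 = 40.9% → the multi-step checkout
Social: the multi-step checkout 22/32 = 68.8%, the one-page checkout 187/308 = 60.7% → the multi-step checkout
Email: the multi-step checkout 83/166 = 50.0%, the one-page checkout 20/55 = 36.4% → the multi-step checkout
Direct: the multi-step checkout 89/216 = 41.2%, the one-page checkout 2/7 = 28.6% → the multi-step checkout
Overall: the multi-step checkout 272/587 = 46.3%, the one-page checkout 236/436 = 54.1% → the one-page checkout
The multi-step checkout wins each traffic group but the one-page checkout wins overall — the comparison reverses. The multi-step checkout's sessions skew toward direct, which has a lower base rate.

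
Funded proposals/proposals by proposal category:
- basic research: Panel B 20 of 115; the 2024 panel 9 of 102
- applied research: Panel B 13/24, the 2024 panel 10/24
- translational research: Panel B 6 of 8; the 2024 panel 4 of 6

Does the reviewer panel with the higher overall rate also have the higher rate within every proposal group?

Basic research: Panel B 20/115 = 17.4%, the 2024 panel 9/102 = 8.8% → Panel B
Applied research: Panel B 13/24 = 54.2%, the 2024 panel 10/24 = 41.7% → Panel B
Translational research: Panel B 6/8 = 75.0%, the 2024 panel 4/6 = 66.7% → Panel B
Overall: Panel B 39/147 = 26.5%, the 2024 panel 23/132 = 17.4% → Panel B
Panel B wins overall and in every proposal group — no reversal.

Yes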